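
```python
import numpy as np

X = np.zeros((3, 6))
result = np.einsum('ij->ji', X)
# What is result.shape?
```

(6, 3)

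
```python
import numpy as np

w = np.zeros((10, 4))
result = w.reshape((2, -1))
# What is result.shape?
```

(2, 20)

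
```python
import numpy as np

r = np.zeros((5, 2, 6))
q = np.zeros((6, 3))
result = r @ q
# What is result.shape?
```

(5, 2, 3)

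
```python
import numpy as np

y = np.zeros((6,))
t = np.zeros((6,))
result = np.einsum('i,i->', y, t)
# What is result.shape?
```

()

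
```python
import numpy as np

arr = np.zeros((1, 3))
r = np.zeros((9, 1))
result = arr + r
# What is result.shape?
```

(9, 3)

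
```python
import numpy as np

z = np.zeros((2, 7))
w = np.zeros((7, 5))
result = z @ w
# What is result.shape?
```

(2, 5)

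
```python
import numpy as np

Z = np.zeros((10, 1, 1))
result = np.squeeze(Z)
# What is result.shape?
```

(10,)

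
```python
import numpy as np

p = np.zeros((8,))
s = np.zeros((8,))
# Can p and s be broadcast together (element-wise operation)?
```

Yes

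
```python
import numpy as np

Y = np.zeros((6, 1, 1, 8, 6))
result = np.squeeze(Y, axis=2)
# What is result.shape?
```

(6, 1, 8, 6)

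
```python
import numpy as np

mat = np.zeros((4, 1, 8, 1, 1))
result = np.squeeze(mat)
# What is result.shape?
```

(4, 8)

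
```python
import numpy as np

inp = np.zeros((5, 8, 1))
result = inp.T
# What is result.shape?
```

(1, 8, 5)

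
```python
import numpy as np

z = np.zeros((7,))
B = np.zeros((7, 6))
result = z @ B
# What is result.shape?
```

(6,)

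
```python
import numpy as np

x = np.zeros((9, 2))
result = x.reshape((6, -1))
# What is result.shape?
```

(6, 3)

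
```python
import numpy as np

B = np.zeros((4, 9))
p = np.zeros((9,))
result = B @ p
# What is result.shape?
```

(4,)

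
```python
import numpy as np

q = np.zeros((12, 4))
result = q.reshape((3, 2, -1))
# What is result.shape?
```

(3, 2, 8)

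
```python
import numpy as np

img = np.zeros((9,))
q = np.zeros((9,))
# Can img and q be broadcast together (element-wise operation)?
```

Yes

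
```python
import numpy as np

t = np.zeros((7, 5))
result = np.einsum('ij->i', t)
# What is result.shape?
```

(7,)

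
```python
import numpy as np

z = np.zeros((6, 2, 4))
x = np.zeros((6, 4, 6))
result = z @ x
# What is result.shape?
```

(6, 2, 6)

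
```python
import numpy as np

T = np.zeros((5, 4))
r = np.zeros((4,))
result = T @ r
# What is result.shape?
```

(5,)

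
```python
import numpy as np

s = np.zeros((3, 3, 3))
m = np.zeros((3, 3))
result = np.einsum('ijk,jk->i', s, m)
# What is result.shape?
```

(3,)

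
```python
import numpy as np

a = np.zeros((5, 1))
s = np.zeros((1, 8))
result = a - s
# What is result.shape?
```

(5, 8)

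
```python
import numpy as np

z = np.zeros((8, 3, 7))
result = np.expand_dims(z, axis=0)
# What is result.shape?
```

(1, 8, 3, 7)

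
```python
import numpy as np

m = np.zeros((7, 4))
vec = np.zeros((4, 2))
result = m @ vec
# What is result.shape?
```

(7, 2)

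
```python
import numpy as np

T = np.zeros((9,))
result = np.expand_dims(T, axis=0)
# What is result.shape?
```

(1, 9)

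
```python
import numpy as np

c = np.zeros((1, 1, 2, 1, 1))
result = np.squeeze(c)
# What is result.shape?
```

(2,)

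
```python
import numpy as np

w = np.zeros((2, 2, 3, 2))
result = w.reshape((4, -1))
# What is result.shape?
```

(4, 6)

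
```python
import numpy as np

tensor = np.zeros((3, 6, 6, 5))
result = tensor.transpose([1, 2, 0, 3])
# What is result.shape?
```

(6, 6, 3, 5)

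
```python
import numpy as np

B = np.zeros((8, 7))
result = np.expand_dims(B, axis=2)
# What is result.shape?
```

(8, 7, 1)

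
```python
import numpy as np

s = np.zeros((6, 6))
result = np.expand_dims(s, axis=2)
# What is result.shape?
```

(6, 6, 1)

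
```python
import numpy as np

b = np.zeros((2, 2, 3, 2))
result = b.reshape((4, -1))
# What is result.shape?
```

(4, 6)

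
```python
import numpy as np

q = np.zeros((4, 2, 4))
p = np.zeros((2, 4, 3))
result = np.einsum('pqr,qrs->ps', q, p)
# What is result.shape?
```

(4, 3)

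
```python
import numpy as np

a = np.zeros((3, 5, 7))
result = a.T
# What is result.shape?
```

(7, 5, 3)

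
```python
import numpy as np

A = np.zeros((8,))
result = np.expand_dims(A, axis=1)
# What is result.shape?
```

(8, 1)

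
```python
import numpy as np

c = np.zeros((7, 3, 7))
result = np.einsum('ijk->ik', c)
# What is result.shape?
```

(7, 7)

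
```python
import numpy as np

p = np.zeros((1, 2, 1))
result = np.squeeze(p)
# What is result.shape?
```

(2,)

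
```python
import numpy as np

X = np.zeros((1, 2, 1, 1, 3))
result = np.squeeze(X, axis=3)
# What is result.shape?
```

(1, 2, 1, 3)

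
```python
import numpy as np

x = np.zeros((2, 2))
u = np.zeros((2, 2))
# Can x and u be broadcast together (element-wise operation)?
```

Yes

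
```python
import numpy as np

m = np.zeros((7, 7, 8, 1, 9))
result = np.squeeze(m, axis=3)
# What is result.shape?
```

(7, 7, 8, 9)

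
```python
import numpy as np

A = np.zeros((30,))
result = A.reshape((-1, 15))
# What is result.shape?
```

(2, 15)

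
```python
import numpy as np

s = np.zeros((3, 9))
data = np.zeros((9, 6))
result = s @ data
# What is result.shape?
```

(3, 6)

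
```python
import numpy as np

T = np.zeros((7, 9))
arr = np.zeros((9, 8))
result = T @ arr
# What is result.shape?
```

(7, 8)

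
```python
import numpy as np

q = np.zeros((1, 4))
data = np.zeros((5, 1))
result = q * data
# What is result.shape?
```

(5, 4)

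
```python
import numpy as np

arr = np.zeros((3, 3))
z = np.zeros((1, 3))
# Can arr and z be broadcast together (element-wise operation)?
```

Yes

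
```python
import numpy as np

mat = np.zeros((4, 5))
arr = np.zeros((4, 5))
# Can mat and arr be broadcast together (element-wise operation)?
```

Yes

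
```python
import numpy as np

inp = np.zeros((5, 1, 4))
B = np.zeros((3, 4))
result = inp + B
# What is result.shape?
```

(5, 3, 4)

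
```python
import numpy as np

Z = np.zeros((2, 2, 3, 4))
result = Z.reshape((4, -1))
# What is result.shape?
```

(4, 12)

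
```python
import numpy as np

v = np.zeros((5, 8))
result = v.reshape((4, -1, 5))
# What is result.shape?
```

(4, 2, 5)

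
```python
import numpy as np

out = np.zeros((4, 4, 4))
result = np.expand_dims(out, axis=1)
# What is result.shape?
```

(4, 1, 4, 4)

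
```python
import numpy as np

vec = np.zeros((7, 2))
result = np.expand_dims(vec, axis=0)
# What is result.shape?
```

(1, 7, 2)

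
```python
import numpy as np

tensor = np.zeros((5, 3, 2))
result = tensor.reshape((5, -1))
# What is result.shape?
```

(5, 6)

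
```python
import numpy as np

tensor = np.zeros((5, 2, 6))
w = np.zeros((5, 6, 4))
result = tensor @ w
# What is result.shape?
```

(5, 2, 4)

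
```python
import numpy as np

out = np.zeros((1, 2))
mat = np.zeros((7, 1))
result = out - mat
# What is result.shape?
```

(7, 2)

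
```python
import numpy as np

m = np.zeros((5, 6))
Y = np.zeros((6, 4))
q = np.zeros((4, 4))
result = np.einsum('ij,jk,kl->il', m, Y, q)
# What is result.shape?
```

(5, 4)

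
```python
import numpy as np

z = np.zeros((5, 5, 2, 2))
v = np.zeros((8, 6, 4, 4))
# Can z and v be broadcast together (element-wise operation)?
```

No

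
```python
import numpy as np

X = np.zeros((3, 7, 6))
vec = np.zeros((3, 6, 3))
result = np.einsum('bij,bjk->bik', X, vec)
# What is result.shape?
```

(3, 7, 3)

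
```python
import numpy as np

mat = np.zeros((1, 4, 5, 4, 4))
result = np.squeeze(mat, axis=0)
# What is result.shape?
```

(4, 5, 4, 4)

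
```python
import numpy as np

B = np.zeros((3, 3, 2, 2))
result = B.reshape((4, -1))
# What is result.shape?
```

(4, 9)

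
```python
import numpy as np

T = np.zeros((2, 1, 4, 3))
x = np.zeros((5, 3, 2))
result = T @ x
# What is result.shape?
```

(2, 5, 4, 2)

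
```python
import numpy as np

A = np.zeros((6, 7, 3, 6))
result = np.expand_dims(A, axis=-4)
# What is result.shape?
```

(6, 1, 7, 3, 6)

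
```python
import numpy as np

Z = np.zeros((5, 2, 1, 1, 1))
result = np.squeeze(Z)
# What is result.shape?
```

(5, 2)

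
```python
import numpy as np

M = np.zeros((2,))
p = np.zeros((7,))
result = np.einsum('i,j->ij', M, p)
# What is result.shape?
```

(2, 7)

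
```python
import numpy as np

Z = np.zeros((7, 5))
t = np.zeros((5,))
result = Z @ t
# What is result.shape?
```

(7,)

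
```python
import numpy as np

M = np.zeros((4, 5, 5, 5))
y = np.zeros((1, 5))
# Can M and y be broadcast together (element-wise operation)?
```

Yes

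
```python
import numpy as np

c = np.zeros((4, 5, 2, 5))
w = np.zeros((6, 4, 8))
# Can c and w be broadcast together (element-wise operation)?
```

No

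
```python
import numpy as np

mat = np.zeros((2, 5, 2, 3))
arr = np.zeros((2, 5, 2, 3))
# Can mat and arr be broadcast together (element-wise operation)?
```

Yes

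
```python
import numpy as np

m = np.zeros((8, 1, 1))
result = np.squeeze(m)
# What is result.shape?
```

(8,)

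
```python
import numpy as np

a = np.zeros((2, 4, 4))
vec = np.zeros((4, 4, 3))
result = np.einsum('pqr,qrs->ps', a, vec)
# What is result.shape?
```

(2, 3)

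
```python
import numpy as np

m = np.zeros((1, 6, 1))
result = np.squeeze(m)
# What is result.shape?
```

(6,)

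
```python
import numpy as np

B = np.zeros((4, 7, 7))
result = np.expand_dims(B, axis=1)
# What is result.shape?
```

(4, 1, 7, 7)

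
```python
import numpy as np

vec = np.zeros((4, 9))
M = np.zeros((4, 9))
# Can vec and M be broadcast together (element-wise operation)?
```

Yes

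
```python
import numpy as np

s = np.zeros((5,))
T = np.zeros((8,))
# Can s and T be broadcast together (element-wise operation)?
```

No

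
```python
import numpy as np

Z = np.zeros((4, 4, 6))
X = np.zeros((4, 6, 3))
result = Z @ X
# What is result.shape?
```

(4, 4, 3)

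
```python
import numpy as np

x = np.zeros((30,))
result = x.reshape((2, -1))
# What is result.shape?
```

(2, 15)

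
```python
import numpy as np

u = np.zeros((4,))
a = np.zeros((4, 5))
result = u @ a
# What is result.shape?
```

(5,)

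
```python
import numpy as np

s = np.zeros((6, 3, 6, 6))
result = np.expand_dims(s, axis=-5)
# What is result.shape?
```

(1, 6, 3, 6, 6)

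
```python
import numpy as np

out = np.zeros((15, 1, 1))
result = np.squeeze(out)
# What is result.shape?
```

(15,)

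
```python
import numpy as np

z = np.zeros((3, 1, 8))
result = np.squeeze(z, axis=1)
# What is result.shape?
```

(3, 8)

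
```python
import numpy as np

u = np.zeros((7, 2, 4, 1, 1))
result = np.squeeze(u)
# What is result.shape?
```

(7, 2, 4)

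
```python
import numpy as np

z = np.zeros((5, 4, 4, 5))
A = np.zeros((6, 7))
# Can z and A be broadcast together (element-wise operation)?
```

No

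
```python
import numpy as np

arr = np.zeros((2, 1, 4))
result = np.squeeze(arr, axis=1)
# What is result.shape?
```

(2, 4)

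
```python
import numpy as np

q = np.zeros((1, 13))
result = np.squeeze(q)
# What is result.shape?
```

(13,)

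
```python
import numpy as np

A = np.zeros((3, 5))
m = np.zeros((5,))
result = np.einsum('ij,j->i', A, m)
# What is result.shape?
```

(3,)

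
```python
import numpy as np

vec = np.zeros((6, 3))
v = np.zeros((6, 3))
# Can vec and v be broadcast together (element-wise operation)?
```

Yes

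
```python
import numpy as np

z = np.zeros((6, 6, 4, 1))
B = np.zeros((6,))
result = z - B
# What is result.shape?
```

(6, 6, 4, 6)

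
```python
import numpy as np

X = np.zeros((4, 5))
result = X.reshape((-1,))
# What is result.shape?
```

(20,)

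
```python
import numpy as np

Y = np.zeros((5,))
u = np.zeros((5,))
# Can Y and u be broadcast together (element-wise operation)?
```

Yes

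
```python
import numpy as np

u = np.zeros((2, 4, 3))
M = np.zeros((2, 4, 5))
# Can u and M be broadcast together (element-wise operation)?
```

No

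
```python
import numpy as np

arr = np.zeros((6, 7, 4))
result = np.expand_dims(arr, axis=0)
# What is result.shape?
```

(1, 6, 7, 4)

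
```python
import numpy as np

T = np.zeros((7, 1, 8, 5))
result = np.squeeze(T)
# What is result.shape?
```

(7, 8, 5)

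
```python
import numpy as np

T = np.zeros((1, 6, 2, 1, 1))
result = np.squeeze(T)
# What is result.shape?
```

(6, 2)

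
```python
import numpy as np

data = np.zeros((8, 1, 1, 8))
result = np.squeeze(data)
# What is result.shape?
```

(8, 8)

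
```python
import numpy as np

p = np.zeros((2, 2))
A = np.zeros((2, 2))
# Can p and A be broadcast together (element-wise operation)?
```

Yes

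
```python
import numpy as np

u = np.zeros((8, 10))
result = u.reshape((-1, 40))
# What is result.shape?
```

(2, 40)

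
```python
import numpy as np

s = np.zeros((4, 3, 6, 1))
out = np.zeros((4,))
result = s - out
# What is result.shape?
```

(4, 3, 6, 4)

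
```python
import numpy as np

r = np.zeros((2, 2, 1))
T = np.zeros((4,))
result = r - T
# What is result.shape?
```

(2, 2, 4)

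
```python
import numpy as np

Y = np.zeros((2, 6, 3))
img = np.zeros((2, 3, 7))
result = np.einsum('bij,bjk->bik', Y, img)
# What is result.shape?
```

(2, 6, 7)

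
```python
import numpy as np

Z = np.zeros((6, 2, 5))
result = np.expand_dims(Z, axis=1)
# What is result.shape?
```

(6, 1, 2, 5)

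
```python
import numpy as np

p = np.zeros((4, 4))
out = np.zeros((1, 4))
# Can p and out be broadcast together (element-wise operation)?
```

Yes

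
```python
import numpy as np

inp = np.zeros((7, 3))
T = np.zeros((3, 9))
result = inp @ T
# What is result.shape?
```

(7, 9)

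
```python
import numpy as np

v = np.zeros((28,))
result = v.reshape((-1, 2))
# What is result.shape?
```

(14, 2)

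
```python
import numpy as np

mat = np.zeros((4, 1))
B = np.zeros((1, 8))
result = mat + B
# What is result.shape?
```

(4, 8)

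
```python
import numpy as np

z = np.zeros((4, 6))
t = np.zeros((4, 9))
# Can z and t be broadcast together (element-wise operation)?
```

No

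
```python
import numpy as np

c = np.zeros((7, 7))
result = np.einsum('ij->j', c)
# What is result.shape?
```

(7,)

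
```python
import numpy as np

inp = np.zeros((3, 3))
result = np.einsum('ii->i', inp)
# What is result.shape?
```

(3,)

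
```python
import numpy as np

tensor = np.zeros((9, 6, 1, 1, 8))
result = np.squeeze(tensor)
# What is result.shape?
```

(9, 6, 8)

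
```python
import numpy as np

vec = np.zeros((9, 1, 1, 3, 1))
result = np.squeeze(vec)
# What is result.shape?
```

(9, 3)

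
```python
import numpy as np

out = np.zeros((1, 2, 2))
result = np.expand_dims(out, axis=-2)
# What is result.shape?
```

(1, 2, 1, 2)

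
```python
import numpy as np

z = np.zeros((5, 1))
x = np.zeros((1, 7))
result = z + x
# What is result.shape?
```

(5, 7)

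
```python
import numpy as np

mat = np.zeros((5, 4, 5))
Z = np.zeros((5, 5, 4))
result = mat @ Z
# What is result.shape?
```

(5, 4, 4)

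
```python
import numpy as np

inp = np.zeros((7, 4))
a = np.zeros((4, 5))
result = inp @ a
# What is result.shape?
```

(7, 5)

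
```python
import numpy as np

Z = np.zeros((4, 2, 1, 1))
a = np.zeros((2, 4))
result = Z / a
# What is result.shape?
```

(4, 2, 2, 4)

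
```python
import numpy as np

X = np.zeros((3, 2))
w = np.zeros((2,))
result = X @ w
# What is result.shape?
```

(3,)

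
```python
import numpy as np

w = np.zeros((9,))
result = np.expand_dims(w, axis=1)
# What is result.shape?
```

(9, 1)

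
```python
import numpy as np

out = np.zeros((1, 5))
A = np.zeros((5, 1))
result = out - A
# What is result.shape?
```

(5, 5)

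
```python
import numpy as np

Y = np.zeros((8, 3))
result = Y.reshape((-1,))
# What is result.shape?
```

(24,)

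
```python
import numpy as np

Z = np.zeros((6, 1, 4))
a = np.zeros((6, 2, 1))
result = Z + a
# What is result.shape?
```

(6, 2, 4)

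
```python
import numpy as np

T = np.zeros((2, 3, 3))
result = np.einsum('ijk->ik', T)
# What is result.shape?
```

(2, 3)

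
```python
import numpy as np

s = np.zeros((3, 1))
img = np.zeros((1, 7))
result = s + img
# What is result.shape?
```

(3, 7)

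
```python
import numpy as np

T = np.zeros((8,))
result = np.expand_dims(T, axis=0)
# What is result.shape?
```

(1, 8)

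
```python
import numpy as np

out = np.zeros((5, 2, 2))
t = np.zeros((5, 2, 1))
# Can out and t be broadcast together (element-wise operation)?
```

Yes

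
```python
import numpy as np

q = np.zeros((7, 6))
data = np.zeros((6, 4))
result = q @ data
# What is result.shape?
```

(7, 4)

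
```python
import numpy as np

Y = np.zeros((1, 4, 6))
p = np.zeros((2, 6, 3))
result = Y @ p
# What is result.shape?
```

(2, 4, 3)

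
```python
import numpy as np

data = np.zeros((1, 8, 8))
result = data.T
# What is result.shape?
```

(8, 8, 1)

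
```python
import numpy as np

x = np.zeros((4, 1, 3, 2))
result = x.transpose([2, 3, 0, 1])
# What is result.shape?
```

(3, 2, 4, 1)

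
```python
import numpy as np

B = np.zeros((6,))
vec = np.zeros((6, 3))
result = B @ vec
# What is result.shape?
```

(3,)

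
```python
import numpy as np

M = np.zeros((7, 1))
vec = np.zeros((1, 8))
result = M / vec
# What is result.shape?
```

(7, 8)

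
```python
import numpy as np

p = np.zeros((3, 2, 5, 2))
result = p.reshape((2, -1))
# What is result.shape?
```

(2, 30)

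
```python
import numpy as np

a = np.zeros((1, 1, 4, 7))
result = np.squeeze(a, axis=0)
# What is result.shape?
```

(1, 4, 7)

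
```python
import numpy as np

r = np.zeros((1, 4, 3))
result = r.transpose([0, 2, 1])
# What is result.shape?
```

(1, 3, 4)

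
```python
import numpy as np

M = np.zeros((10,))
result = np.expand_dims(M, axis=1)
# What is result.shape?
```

(10, 1)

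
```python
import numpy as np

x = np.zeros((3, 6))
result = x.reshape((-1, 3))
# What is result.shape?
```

(6, 3)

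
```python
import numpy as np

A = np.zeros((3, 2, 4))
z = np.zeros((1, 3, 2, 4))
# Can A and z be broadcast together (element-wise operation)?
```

Yes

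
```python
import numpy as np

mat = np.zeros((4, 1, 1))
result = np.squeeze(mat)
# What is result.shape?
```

(4,)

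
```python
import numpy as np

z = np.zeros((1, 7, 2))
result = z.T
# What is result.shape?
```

(2, 7, 1)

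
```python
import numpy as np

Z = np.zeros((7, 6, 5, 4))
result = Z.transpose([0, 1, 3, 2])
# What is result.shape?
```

(7, 6, 4, 5)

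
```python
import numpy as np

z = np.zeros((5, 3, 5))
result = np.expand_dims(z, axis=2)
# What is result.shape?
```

(5, 3, 1, 5)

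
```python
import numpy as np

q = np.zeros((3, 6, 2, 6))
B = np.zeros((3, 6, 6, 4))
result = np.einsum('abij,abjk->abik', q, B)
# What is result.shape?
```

(3, 6, 2, 4)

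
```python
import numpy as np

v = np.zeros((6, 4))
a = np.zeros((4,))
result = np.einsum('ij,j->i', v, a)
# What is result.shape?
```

(6,)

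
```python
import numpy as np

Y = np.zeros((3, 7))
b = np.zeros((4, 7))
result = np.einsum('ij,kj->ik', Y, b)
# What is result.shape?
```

(3, 4)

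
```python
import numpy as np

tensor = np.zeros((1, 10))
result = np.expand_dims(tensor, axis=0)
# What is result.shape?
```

(1, 1, 10)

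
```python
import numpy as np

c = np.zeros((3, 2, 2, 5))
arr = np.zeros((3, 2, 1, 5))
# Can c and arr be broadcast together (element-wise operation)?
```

Yes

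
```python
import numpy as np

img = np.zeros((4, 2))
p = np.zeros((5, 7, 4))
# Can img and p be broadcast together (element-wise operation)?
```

No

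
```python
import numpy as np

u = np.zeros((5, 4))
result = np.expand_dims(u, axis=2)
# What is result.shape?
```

(5, 4, 1)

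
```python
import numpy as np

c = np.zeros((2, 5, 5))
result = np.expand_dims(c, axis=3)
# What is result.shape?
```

(2, 5, 5, 1)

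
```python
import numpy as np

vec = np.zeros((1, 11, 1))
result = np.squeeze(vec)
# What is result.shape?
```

(11,)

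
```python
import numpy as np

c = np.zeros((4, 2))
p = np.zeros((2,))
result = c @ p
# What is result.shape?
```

(4,)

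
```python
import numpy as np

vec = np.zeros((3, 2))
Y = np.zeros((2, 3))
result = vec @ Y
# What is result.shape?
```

(3, 3)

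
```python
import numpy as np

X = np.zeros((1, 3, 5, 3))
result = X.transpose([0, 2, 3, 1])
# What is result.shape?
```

(1, 5, 3, 3)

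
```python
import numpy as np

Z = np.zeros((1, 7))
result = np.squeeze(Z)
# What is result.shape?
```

(7,)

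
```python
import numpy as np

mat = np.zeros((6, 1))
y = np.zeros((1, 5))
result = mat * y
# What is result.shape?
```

(6, 5)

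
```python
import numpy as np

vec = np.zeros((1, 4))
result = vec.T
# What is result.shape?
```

(4, 1)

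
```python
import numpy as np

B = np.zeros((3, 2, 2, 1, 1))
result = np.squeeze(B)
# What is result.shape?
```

(3, 2, 2)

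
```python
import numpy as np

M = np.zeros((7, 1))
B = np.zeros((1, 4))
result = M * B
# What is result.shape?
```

(7, 4)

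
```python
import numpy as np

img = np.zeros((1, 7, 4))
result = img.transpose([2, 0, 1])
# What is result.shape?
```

(4, 1, 7)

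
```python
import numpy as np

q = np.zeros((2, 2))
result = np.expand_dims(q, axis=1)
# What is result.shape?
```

(2, 1, 2)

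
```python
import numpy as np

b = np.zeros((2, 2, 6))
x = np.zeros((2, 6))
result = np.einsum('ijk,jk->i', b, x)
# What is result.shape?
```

(2,)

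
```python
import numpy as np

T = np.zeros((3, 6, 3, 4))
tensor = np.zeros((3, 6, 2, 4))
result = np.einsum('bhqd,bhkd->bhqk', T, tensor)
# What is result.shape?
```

(3, 6, 3, 2)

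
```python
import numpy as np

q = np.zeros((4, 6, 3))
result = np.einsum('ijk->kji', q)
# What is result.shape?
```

(3, 6, 4)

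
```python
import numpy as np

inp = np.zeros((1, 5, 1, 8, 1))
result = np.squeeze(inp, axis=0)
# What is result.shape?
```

(5, 1, 8, 1)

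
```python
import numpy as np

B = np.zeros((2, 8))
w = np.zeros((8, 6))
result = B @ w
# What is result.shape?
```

(2, 6)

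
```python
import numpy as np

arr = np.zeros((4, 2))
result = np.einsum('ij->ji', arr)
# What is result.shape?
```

(2, 4)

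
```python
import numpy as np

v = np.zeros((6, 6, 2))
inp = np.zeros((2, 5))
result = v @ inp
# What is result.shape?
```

(6, 6, 5)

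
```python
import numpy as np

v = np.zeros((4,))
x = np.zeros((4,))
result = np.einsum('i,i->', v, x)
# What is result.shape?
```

()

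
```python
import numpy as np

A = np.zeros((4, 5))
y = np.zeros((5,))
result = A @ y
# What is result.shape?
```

(4,)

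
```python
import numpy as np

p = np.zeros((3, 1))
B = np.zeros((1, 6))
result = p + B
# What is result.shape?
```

(3, 6)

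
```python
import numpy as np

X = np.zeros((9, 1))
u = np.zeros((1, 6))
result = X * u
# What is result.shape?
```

(9, 6)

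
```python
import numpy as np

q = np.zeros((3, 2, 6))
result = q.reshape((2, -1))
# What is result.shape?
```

(2, 18)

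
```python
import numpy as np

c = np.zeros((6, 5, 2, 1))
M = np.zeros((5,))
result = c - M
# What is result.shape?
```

(6, 5, 2, 5)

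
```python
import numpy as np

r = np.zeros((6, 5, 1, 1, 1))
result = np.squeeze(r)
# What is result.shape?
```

(6, 5)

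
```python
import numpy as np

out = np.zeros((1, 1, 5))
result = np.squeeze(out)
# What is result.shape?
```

(5,)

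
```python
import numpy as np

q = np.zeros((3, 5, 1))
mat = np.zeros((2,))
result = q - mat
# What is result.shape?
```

(3, 5, 2)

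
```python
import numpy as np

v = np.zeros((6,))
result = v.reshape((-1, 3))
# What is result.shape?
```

(2, 3)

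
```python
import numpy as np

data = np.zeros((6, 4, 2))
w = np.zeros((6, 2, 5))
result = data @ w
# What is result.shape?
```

(6, 4, 5)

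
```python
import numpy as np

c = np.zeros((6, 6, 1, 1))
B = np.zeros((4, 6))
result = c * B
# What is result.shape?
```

(6, 6, 4, 6)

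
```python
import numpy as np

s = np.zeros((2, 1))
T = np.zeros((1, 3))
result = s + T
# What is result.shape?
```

(2, 3)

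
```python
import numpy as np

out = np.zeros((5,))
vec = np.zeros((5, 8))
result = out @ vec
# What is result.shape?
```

(8,)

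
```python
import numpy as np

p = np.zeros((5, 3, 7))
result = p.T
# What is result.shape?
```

(7, 3, 5)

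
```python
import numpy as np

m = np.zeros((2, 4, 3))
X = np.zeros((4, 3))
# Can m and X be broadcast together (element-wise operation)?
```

Yes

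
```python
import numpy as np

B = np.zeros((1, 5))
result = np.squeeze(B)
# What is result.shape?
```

(5,)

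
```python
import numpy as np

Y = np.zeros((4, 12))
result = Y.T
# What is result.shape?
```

(12, 4)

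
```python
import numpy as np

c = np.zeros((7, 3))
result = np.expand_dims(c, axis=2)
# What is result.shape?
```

(7, 3, 1)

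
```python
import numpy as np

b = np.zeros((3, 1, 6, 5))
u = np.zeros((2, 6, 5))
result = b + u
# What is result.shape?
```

(3, 2, 6, 5)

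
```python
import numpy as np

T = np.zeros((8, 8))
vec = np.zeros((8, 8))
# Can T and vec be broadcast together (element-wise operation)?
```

Yes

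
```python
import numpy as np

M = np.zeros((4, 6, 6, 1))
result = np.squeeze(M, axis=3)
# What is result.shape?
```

(4, 6, 6)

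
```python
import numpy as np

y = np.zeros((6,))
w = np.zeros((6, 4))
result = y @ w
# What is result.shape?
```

(4,)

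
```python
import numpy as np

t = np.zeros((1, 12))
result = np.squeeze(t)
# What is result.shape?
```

(12,)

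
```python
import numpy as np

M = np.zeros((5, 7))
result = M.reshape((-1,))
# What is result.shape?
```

(35,)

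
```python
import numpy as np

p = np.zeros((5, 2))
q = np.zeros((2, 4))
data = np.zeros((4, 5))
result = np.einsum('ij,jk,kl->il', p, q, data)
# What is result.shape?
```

(5, 5)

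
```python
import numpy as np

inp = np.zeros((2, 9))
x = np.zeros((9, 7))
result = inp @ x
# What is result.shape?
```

(2, 7)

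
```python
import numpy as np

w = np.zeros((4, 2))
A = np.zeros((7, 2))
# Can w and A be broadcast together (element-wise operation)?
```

No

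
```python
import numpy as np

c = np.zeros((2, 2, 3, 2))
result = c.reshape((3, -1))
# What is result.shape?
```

(3, 8)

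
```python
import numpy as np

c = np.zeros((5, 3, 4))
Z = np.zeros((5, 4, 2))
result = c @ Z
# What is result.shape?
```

(5, 3, 2)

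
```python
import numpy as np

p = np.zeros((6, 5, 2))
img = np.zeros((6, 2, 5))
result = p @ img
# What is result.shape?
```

(6, 5, 5)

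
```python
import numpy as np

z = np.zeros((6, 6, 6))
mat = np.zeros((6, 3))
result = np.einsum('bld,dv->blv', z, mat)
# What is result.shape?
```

(6, 6, 3)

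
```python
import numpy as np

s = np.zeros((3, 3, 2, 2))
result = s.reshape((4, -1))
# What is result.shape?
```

(4, 9)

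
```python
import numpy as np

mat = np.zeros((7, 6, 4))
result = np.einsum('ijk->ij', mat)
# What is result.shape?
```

(7, 6)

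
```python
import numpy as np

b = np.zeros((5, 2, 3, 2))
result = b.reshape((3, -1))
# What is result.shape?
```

(3, 20)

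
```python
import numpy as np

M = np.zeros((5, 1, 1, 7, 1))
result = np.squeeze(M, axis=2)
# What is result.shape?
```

(5, 1, 7, 1)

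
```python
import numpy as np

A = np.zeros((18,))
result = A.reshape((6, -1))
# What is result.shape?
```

(6, 3)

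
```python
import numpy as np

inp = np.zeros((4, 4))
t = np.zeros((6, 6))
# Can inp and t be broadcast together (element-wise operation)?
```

No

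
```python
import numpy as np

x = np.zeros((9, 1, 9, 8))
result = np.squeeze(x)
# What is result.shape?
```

(9, 9, 8)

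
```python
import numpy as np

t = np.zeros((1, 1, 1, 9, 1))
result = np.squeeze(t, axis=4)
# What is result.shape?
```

(1, 1, 1, 9)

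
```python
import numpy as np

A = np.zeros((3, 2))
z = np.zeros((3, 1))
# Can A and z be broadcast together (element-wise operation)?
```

Yes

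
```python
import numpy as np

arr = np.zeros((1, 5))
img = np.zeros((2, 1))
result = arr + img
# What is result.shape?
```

(2, 5)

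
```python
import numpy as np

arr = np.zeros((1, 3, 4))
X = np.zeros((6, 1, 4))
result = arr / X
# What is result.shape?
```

(6, 3, 4)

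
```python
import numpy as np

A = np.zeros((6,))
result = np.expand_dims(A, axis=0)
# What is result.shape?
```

(1, 6)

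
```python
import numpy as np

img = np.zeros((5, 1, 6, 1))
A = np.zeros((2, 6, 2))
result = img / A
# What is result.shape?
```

(5, 2, 6, 2)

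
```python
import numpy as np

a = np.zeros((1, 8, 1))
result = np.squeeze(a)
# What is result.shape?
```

(8,)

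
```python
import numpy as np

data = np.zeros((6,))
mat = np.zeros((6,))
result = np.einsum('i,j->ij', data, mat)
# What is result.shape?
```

(6, 6)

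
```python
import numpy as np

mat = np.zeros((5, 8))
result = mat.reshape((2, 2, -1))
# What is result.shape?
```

(2, 2, 10)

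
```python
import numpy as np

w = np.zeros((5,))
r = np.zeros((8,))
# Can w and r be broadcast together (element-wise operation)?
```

No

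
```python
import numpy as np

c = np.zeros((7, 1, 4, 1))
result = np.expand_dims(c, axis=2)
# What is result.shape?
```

(7, 1, 1, 4, 1)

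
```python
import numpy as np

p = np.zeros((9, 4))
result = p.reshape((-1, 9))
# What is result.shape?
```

(4, 9)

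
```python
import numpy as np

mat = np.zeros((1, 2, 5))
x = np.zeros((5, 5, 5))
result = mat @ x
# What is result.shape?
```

(5, 2, 5)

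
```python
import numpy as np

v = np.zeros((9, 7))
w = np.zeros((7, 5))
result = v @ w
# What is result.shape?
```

(9, 5)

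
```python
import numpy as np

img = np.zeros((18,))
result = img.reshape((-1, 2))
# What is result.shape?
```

(9, 2)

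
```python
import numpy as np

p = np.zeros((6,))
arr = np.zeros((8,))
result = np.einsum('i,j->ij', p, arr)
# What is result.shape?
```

(6, 8)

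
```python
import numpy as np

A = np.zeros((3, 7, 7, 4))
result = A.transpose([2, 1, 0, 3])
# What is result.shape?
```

(7, 7, 3, 4)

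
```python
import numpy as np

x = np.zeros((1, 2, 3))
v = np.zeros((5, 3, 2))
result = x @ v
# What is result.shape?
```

(5, 2, 2)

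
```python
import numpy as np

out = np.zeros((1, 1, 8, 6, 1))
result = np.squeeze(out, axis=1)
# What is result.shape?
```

(1, 8, 6, 1)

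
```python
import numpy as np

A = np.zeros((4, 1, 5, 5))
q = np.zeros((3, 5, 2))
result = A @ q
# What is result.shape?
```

(4, 3, 5, 2)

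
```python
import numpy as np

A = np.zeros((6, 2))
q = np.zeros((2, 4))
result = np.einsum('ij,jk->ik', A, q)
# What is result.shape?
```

(6, 4)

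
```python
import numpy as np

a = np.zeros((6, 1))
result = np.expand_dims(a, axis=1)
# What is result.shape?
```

(6, 1, 1)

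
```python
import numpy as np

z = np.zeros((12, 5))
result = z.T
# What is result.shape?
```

(5, 12)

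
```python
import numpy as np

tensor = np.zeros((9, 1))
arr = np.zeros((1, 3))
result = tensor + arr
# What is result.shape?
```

(9, 3)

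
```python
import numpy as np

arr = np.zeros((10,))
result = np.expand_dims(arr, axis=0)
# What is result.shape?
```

(1, 10)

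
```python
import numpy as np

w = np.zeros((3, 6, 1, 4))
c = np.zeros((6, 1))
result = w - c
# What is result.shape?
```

(3, 6, 6, 4)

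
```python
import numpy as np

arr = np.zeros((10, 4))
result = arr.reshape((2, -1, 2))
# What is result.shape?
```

(2, 10, 2)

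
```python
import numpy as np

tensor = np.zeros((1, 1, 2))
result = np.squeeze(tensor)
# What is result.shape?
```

(2,)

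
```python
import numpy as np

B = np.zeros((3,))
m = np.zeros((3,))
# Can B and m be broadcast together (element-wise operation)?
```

Yes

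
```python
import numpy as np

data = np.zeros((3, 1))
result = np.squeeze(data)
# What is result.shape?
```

(3,)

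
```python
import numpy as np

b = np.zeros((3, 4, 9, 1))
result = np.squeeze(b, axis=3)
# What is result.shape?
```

(3, 4, 9)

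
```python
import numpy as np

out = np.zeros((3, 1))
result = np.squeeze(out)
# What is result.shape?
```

(3,)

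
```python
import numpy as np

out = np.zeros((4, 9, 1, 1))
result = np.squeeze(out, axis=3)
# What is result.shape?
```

(4, 9, 1)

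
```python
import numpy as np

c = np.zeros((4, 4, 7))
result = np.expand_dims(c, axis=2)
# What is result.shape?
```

(4, 4, 1, 7)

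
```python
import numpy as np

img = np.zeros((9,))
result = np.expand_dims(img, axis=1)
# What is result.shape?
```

(9, 1)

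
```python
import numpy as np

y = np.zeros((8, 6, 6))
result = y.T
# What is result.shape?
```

(6, 6, 8)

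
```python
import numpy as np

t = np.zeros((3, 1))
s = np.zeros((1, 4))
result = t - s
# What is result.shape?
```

(3, 4)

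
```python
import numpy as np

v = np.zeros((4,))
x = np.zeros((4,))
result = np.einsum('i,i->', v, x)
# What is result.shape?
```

()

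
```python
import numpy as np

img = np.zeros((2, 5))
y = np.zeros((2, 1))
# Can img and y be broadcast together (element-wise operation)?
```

Yes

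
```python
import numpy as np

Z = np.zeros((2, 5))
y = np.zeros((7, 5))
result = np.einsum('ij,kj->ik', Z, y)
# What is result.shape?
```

(2, 7)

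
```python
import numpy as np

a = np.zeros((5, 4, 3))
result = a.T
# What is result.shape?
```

(3, 4, 5)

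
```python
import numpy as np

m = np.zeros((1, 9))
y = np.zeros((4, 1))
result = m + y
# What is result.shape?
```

(4, 9)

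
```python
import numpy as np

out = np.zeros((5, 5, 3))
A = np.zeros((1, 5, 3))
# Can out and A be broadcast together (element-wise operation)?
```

Yes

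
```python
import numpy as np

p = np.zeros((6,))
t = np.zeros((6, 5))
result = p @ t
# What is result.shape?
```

(5,)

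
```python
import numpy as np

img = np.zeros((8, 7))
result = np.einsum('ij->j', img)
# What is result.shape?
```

(7,)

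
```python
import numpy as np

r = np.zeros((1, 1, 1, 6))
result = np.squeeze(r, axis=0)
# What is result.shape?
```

(1, 1, 6)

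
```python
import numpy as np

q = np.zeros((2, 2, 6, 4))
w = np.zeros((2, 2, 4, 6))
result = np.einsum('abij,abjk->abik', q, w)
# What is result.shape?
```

(2, 2, 6, 6)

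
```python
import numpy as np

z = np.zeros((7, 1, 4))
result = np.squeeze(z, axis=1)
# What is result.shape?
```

(7, 4)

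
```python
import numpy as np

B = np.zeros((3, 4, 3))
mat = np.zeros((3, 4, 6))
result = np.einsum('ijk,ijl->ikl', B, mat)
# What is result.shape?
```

(3, 3, 6)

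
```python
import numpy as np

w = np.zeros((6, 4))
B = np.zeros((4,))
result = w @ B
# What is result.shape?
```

(6,)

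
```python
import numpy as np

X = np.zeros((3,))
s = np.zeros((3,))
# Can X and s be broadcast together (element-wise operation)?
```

Yes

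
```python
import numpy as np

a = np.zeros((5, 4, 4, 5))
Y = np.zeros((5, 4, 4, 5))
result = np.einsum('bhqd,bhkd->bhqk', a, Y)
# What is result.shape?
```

(5, 4, 4, 4)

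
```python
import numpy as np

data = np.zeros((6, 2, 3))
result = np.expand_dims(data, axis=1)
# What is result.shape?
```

(6, 1, 2, 3)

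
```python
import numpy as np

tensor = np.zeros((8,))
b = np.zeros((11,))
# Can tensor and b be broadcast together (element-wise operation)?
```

No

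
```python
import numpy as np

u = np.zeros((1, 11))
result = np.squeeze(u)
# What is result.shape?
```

(11,)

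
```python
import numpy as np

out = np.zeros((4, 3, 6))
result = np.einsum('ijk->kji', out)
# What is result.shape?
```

(6, 3, 4)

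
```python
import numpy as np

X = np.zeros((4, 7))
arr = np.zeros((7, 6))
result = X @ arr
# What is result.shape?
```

(4, 6)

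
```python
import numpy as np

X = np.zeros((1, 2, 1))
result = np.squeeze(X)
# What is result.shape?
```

(2,)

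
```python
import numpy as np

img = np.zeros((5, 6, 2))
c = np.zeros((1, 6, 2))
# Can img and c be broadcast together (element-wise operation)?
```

Yes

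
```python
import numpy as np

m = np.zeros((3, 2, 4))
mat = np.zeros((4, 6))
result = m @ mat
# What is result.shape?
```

(3, 2, 6)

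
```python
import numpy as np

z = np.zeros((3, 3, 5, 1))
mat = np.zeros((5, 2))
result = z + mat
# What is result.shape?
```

(3, 3, 5, 2)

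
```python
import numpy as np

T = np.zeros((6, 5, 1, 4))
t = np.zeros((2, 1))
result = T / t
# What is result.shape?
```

(6, 5, 2, 4)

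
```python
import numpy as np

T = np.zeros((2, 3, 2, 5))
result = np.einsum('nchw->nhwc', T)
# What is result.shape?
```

(2, 2, 5, 3)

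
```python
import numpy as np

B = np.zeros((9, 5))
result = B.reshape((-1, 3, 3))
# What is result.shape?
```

(5, 3, 3)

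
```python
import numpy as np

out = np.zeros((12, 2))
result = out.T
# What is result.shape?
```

(2, 12)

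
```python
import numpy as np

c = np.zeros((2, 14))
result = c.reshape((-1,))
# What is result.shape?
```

(28,)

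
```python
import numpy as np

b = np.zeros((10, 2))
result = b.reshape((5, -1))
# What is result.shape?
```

(5, 4)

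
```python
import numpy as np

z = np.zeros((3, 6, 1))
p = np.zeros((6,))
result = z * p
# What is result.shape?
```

(3, 6, 6)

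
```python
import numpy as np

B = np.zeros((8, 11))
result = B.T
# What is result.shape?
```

(11, 8)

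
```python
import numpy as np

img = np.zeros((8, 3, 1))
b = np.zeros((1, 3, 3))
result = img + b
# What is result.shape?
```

(8, 3, 3)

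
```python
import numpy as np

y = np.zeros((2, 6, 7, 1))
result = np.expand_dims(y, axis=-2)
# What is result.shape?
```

(2, 6, 7, 1, 1)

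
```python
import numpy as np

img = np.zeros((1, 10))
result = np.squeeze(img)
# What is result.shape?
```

(10,)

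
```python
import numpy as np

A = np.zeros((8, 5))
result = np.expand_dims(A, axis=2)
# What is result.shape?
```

(8, 5, 1)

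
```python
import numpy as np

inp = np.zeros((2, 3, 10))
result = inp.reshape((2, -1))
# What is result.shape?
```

(2, 30)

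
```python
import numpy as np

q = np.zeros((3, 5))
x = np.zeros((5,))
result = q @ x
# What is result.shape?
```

(3,)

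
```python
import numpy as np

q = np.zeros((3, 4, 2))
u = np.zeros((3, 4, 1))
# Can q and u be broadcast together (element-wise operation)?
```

Yes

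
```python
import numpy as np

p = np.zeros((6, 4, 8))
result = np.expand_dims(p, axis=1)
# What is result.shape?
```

(6, 1, 4, 8)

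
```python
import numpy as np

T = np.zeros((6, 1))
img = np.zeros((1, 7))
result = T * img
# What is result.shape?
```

(6, 7)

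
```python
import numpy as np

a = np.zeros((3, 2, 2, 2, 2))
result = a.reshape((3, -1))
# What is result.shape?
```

(3, 16)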